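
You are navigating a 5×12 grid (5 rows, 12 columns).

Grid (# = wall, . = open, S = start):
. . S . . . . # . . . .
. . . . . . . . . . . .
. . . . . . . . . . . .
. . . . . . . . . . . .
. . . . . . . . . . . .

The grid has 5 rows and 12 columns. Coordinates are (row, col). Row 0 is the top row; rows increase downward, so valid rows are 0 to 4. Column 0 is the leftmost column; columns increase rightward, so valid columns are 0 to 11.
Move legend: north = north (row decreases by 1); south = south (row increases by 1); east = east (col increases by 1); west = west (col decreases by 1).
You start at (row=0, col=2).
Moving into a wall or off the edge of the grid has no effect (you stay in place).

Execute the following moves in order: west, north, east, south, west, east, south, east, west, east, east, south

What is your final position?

Answer: Final position: (row=3, col=4)

Derivation:
Start: (row=0, col=2)
  west (west): (row=0, col=2) -> (row=0, col=1)
  north (north): blocked, stay at (row=0, col=1)
  east (east): (row=0, col=1) -> (row=0, col=2)
  south (south): (row=0, col=2) -> (row=1, col=2)
  west (west): (row=1, col=2) -> (row=1, col=1)
  east (east): (row=1, col=1) -> (row=1, col=2)
  south (south): (row=1, col=2) -> (row=2, col=2)
  east (east): (row=2, col=2) -> (row=2, col=3)
  west (west): (row=2, col=3) -> (row=2, col=2)
  east (east): (row=2, col=2) -> (row=2, col=3)
  east (east): (row=2, col=3) -> (row=2, col=4)
  south (south): (row=2, col=4) -> (row=3, col=4)
Final: (row=3, col=4)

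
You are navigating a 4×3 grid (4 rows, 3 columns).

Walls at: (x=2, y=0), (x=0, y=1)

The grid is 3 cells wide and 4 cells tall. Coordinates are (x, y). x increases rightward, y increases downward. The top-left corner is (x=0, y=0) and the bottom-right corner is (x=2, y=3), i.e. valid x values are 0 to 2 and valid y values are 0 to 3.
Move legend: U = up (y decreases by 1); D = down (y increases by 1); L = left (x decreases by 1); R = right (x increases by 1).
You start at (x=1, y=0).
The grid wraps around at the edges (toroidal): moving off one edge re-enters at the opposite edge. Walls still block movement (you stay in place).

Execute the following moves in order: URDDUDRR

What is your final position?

Start: (x=1, y=0)
  U (up): (x=1, y=0) -> (x=1, y=3)
  R (right): (x=1, y=3) -> (x=2, y=3)
  D (down): blocked, stay at (x=2, y=3)
  D (down): blocked, stay at (x=2, y=3)
  U (up): (x=2, y=3) -> (x=2, y=2)
  D (down): (x=2, y=2) -> (x=2, y=3)
  R (right): (x=2, y=3) -> (x=0, y=3)
  R (right): (x=0, y=3) -> (x=1, y=3)
Final: (x=1, y=3)

Answer: Final position: (x=1, y=3)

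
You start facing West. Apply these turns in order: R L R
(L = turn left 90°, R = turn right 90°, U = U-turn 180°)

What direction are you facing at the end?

Answer: Final heading: North

Derivation:
Start: West
  R (right (90° clockwise)) -> North
  L (left (90° counter-clockwise)) -> West
  R (right (90° clockwise)) -> North
Final: North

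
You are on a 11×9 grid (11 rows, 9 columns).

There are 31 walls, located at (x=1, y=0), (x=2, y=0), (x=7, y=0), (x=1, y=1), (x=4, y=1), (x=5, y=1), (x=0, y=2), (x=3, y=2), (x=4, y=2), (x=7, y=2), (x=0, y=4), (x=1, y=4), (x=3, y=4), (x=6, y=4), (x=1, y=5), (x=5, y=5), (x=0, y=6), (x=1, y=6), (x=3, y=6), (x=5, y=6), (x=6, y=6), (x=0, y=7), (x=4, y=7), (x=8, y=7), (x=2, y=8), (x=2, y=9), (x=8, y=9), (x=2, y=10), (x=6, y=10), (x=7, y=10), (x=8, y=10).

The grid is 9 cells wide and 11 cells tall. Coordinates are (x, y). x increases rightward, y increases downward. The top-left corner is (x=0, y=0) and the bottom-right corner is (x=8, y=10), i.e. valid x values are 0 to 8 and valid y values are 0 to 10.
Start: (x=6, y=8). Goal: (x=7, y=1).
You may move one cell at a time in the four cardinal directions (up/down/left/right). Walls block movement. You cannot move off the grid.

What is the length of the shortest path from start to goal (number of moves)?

BFS from (x=6, y=8) until reaching (x=7, y=1):
  Distance 0: (x=6, y=8)
  Distance 1: (x=6, y=7), (x=5, y=8), (x=7, y=8), (x=6, y=9)
  Distance 2: (x=5, y=7), (x=7, y=7), (x=4, y=8), (x=8, y=8), (x=5, y=9), (x=7, y=9)
  Distance 3: (x=7, y=6), (x=3, y=8), (x=4, y=9), (x=5, y=10)
  Distance 4: (x=7, y=5), (x=8, y=6), (x=3, y=7), (x=3, y=9), (x=4, y=10)
  Distance 5: (x=7, y=4), (x=6, y=5), (x=8, y=5), (x=2, y=7), (x=3, y=10)
  Distance 6: (x=7, y=3), (x=8, y=4), (x=2, y=6), (x=1, y=7)
  Distance 7: (x=6, y=3), (x=8, y=3), (x=2, y=5), (x=1, y=8)
  Distance 8: (x=6, y=2), (x=8, y=2), (x=5, y=3), (x=2, y=4), (x=3, y=5), (x=0, y=8), (x=1, y=9)
  Distance 9: (x=6, y=1), (x=8, y=1), (x=5, y=2), (x=2, y=3), (x=4, y=3), (x=5, y=4), (x=4, y=5), (x=0, y=9), (x=1, y=10)
  Distance 10: (x=6, y=0), (x=8, y=0), (x=7, y=1), (x=2, y=2), (x=1, y=3), (x=3, y=3), (x=4, y=4), (x=4, y=6), (x=0, y=10)  <- goal reached here
One shortest path (10 moves): (x=6, y=8) -> (x=7, y=8) -> (x=7, y=7) -> (x=7, y=6) -> (x=8, y=6) -> (x=8, y=5) -> (x=8, y=4) -> (x=8, y=3) -> (x=8, y=2) -> (x=8, y=1) -> (x=7, y=1)

Answer: Shortest path length: 10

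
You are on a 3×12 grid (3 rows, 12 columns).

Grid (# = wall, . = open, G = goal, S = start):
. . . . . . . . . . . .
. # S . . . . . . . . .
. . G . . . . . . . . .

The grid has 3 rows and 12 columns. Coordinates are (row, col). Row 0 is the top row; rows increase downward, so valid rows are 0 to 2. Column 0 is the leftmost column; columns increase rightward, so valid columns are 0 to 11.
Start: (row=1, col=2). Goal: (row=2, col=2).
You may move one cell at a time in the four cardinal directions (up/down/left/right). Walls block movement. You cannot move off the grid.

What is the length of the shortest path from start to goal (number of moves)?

BFS from (row=1, col=2) until reaching (row=2, col=2):
  Distance 0: (row=1, col=2)
  Distance 1: (row=0, col=2), (row=1, col=3), (row=2, col=2)  <- goal reached here
One shortest path (1 moves): (row=1, col=2) -> (row=2, col=2)

Answer: Shortest path length: 1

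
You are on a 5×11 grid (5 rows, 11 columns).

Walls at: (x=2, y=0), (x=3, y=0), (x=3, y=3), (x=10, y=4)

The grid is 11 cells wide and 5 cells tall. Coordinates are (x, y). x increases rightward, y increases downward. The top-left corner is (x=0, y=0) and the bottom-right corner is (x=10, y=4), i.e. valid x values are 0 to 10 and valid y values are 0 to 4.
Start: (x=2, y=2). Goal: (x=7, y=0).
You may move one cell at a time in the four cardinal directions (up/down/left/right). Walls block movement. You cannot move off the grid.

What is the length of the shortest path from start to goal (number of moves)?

Answer: Shortest path length: 7

Derivation:
BFS from (x=2, y=2) until reaching (x=7, y=0):
  Distance 0: (x=2, y=2)
  Distance 1: (x=2, y=1), (x=1, y=2), (x=3, y=2), (x=2, y=3)
  Distance 2: (x=1, y=1), (x=3, y=1), (x=0, y=2), (x=4, y=2), (x=1, y=3), (x=2, y=4)
  Distance 3: (x=1, y=0), (x=0, y=1), (x=4, y=1), (x=5, y=2), (x=0, y=3), (x=4, y=3), (x=1, y=4), (x=3, y=4)
  Distance 4: (x=0, y=0), (x=4, y=0), (x=5, y=1), (x=6, y=2), (x=5, y=3), (x=0, y=4), (x=4, y=4)
  Distance 5: (x=5, y=0), (x=6, y=1), (x=7, y=2), (x=6, y=3), (x=5, y=4)
  Distance 6: (x=6, y=0), (x=7, y=1), (x=8, y=2), (x=7, y=3), (x=6, y=4)
  Distance 7: (x=7, y=0), (x=8, y=1), (x=9, y=2), (x=8, y=3), (x=7, y=4)  <- goal reached here
One shortest path (7 moves): (x=2, y=2) -> (x=3, y=2) -> (x=4, y=2) -> (x=5, y=2) -> (x=6, y=2) -> (x=7, y=2) -> (x=7, y=1) -> (x=7, y=0)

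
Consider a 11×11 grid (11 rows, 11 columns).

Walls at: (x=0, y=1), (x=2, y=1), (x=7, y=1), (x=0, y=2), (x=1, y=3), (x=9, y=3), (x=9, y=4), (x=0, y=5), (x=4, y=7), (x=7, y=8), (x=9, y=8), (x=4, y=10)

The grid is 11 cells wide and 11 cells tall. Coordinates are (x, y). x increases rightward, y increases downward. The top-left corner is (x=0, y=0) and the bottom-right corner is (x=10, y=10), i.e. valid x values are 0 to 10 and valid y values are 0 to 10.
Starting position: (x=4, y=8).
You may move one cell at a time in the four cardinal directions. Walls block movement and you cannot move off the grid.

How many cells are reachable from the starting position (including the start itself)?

BFS flood-fill from (x=4, y=8):
  Distance 0: (x=4, y=8)
  Distance 1: (x=3, y=8), (x=5, y=8), (x=4, y=9)
  Distance 2: (x=3, y=7), (x=5, y=7), (x=2, y=8), (x=6, y=8), (x=3, y=9), (x=5, y=9)
  Distance 3: (x=3, y=6), (x=5, y=6), (x=2, y=7), (x=6, y=7), (x=1, y=8), (x=2, y=9), (x=6, y=9), (x=3, y=10), (x=5, y=10)
  Distance 4: (x=3, y=5), (x=5, y=5), (x=2, y=6), (x=4, y=6), (x=6, y=6), (x=1, y=7), (x=7, y=7), (x=0, y=8), (x=1, y=9), (x=7, y=9), (x=2, y=10), (x=6, y=10)
  Distance 5: (x=3, y=4), (x=5, y=4), (x=2, y=5), (x=4, y=5), (x=6, y=5), (x=1, y=6), (x=7, y=6), (x=0, y=7), (x=8, y=7), (x=0, y=9), (x=8, y=9), (x=1, y=10), (x=7, y=10)
  Distance 6: (x=3, y=3), (x=5, y=3), (x=2, y=4), (x=4, y=4), (x=6, y=4), (x=1, y=5), (x=7, y=5), (x=0, y=6), (x=8, y=6), (x=9, y=7), (x=8, y=8), (x=9, y=9), (x=0, y=10), (x=8, y=10)
  Distance 7: (x=3, y=2), (x=5, y=2), (x=2, y=3), (x=4, y=3), (x=6, y=3), (x=1, y=4), (x=7, y=4), (x=8, y=5), (x=9, y=6), (x=10, y=7), (x=10, y=9), (x=9, y=10)
  Distance 8: (x=3, y=1), (x=5, y=1), (x=2, y=2), (x=4, y=2), (x=6, y=2), (x=7, y=3), (x=0, y=4), (x=8, y=4), (x=9, y=5), (x=10, y=6), (x=10, y=8), (x=10, y=10)
  Distance 9: (x=3, y=0), (x=5, y=0), (x=4, y=1), (x=6, y=1), (x=1, y=2), (x=7, y=2), (x=0, y=3), (x=8, y=3), (x=10, y=5)
  Distance 10: (x=2, y=0), (x=4, y=0), (x=6, y=0), (x=1, y=1), (x=8, y=2), (x=10, y=4)
  Distance 11: (x=1, y=0), (x=7, y=0), (x=8, y=1), (x=9, y=2), (x=10, y=3)
  Distance 12: (x=0, y=0), (x=8, y=0), (x=9, y=1), (x=10, y=2)
  Distance 13: (x=9, y=0), (x=10, y=1)
  Distance 14: (x=10, y=0)
Total reachable: 109 (grid has 109 open cells total)

Answer: Reachable cells: 109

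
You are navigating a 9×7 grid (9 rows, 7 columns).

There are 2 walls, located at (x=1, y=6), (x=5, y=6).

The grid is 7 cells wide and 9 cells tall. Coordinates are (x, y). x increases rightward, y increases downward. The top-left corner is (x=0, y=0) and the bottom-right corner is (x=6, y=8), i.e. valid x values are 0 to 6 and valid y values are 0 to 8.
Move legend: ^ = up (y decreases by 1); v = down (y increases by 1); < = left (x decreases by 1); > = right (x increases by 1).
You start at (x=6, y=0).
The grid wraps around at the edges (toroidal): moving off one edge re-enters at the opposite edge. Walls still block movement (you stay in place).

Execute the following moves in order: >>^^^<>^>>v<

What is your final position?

Start: (x=6, y=0)
  > (right): (x=6, y=0) -> (x=0, y=0)
  > (right): (x=0, y=0) -> (x=1, y=0)
  ^ (up): (x=1, y=0) -> (x=1, y=8)
  ^ (up): (x=1, y=8) -> (x=1, y=7)
  ^ (up): blocked, stay at (x=1, y=7)
  < (left): (x=1, y=7) -> (x=0, y=7)
  > (right): (x=0, y=7) -> (x=1, y=7)
  ^ (up): blocked, stay at (x=1, y=7)
  > (right): (x=1, y=7) -> (x=2, y=7)
  > (right): (x=2, y=7) -> (x=3, y=7)
  v (down): (x=3, y=7) -> (x=3, y=8)
  < (left): (x=3, y=8) -> (x=2, y=8)
Final: (x=2, y=8)

Answer: Final position: (x=2, y=8)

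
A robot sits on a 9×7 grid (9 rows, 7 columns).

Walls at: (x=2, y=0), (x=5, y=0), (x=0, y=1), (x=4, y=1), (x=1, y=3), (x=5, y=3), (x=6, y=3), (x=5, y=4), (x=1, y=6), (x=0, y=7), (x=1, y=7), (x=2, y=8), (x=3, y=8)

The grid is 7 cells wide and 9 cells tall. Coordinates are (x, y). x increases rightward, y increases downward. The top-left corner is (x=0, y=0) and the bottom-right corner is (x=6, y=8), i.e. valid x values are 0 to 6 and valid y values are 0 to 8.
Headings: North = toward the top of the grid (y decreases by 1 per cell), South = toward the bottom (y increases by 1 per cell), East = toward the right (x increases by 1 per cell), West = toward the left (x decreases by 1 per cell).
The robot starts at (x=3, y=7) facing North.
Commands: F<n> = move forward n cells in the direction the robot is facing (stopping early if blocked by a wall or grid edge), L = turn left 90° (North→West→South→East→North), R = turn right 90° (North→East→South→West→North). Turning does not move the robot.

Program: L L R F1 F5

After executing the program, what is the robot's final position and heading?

Start: (x=3, y=7), facing North
  L: turn left, now facing West
  L: turn left, now facing South
  R: turn right, now facing West
  F1: move forward 1, now at (x=2, y=7)
  F5: move forward 0/5 (blocked), now at (x=2, y=7)
Final: (x=2, y=7), facing West

Answer: Final position: (x=2, y=7), facing West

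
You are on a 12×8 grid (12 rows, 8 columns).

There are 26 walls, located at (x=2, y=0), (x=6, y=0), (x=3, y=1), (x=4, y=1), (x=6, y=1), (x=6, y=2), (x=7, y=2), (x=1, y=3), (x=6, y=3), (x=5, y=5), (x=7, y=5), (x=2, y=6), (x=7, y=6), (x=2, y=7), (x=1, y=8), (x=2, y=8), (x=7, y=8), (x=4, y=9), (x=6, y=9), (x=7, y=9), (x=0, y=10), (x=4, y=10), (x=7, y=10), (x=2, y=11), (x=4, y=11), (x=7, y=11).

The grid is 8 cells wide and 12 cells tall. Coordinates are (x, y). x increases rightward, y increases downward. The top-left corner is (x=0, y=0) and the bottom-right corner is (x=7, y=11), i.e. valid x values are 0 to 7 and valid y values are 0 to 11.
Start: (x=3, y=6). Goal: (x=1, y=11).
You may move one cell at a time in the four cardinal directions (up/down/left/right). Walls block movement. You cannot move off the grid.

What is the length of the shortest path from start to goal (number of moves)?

BFS from (x=3, y=6) until reaching (x=1, y=11):
  Distance 0: (x=3, y=6)
  Distance 1: (x=3, y=5), (x=4, y=6), (x=3, y=7)
  Distance 2: (x=3, y=4), (x=2, y=5), (x=4, y=5), (x=5, y=6), (x=4, y=7), (x=3, y=8)
  Distance 3: (x=3, y=3), (x=2, y=4), (x=4, y=4), (x=1, y=5), (x=6, y=6), (x=5, y=7), (x=4, y=8), (x=3, y=9)
  Distance 4: (x=3, y=2), (x=2, y=3), (x=4, y=3), (x=1, y=4), (x=5, y=4), (x=0, y=5), (x=6, y=5), (x=1, y=6), (x=6, y=7), (x=5, y=8), (x=2, y=9), (x=3, y=10)
  Distance 5: (x=2, y=2), (x=4, y=2), (x=5, y=3), (x=0, y=4), (x=6, y=4), (x=0, y=6), (x=1, y=7), (x=7, y=7), (x=6, y=8), (x=1, y=9), (x=5, y=9), (x=2, y=10), (x=3, y=11)
  Distance 6: (x=2, y=1), (x=1, y=2), (x=5, y=2), (x=0, y=3), (x=7, y=4), (x=0, y=7), (x=0, y=9), (x=1, y=10), (x=5, y=10)
  Distance 7: (x=1, y=1), (x=5, y=1), (x=0, y=2), (x=7, y=3), (x=0, y=8), (x=6, y=10), (x=1, y=11), (x=5, y=11)  <- goal reached here
One shortest path (7 moves): (x=3, y=6) -> (x=3, y=7) -> (x=3, y=8) -> (x=3, y=9) -> (x=2, y=9) -> (x=1, y=9) -> (x=1, y=10) -> (x=1, y=11)

Answer: Shortest path length: 7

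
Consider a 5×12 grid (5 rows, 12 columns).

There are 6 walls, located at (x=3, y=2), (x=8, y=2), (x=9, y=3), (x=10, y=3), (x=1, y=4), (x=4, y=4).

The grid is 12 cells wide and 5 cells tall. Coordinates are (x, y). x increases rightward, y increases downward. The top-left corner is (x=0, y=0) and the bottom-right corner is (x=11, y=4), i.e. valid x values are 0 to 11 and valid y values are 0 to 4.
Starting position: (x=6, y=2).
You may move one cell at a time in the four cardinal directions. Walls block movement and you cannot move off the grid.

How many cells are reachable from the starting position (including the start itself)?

BFS flood-fill from (x=6, y=2):
  Distance 0: (x=6, y=2)
  Distance 1: (x=6, y=1), (x=5, y=2), (x=7, y=2), (x=6, y=3)
  Distance 2: (x=6, y=0), (x=5, y=1), (x=7, y=1), (x=4, y=2), (x=5, y=3), (x=7, y=3), (x=6, y=4)
  Distance 3: (x=5, y=0), (x=7, y=0), (x=4, y=1), (x=8, y=1), (x=4, y=3), (x=8, y=3), (x=5, y=4), (x=7, y=4)
  Distance 4: (x=4, y=0), (x=8, y=0), (x=3, y=1), (x=9, y=1), (x=3, y=3), (x=8, y=4)
  Distance 5: (x=3, y=0), (x=9, y=0), (x=2, y=1), (x=10, y=1), (x=9, y=2), (x=2, y=3), (x=3, y=4), (x=9, y=4)
  Distance 6: (x=2, y=0), (x=10, y=0), (x=1, y=1), (x=11, y=1), (x=2, y=2), (x=10, y=2), (x=1, y=3), (x=2, y=4), (x=10, y=4)
  Distance 7: (x=1, y=0), (x=11, y=0), (x=0, y=1), (x=1, y=2), (x=11, y=2), (x=0, y=3), (x=11, y=4)
  Distance 8: (x=0, y=0), (x=0, y=2), (x=11, y=3), (x=0, y=4)
Total reachable: 54 (grid has 54 open cells total)

Answer: Reachable cells: 54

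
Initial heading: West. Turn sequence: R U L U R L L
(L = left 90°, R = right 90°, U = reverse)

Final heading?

Answer: Final heading: South

Derivation:
Start: West
  R (right (90° clockwise)) -> North
  U (U-turn (180°)) -> South
  L (left (90° counter-clockwise)) -> East
  U (U-turn (180°)) -> West
  R (right (90° clockwise)) -> North
  L (left (90° counter-clockwise)) -> West
  L (left (90° counter-clockwise)) -> South
Final: South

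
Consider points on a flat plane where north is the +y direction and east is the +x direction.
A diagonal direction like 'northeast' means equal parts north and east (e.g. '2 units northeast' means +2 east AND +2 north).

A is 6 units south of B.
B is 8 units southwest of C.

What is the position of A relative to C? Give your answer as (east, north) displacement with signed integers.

Place C at the origin (east=0, north=0).
  B is 8 units southwest of C: delta (east=-8, north=-8); B at (east=-8, north=-8).
  A is 6 units south of B: delta (east=+0, north=-6); A at (east=-8, north=-14).
Therefore A relative to C: (east=-8, north=-14).

Answer: A is at (east=-8, north=-14) relative to C.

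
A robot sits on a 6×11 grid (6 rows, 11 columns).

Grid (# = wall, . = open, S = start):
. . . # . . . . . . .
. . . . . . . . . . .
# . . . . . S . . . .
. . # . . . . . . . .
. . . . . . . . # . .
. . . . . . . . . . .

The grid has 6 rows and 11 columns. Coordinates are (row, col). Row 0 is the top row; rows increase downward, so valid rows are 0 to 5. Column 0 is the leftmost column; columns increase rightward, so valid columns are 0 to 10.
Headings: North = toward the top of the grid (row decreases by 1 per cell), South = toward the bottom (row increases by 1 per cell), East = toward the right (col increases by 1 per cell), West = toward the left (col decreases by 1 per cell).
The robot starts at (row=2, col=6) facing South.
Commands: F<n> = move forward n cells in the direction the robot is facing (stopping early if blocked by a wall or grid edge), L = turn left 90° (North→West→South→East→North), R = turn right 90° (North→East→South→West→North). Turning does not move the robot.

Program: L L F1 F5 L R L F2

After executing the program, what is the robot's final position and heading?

Start: (row=2, col=6), facing South
  L: turn left, now facing East
  L: turn left, now facing North
  F1: move forward 1, now at (row=1, col=6)
  F5: move forward 1/5 (blocked), now at (row=0, col=6)
  L: turn left, now facing West
  R: turn right, now facing North
  L: turn left, now facing West
  F2: move forward 2, now at (row=0, col=4)
Final: (row=0, col=4), facing West

Answer: Final position: (row=0, col=4), facing West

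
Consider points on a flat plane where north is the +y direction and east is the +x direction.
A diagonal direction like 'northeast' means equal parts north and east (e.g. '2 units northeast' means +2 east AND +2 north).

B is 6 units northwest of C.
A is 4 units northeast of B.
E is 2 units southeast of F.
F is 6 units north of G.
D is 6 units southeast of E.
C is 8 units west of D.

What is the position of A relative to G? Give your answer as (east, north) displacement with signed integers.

Place G at the origin (east=0, north=0).
  F is 6 units north of G: delta (east=+0, north=+6); F at (east=0, north=6).
  E is 2 units southeast of F: delta (east=+2, north=-2); E at (east=2, north=4).
  D is 6 units southeast of E: delta (east=+6, north=-6); D at (east=8, north=-2).
  C is 8 units west of D: delta (east=-8, north=+0); C at (east=0, north=-2).
  B is 6 units northwest of C: delta (east=-6, north=+6); B at (east=-6, north=4).
  A is 4 units northeast of B: delta (east=+4, north=+4); A at (east=-2, north=8).
Therefore A relative to G: (east=-2, north=8).

Answer: A is at (east=-2, north=8) relative to G.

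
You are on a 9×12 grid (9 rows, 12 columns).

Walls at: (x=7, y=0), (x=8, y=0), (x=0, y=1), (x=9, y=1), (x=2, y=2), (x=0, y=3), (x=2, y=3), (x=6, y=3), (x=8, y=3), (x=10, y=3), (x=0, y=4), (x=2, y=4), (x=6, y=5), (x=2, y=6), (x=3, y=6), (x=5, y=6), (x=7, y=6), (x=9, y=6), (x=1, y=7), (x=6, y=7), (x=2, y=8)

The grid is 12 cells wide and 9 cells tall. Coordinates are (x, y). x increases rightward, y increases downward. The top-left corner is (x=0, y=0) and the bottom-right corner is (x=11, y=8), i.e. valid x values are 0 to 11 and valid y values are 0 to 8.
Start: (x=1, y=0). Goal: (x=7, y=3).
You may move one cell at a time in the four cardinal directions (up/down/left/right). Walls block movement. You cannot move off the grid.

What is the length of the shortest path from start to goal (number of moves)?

Answer: Shortest path length: 9

Derivation:
BFS from (x=1, y=0) until reaching (x=7, y=3):
  Distance 0: (x=1, y=0)
  Distance 1: (x=0, y=0), (x=2, y=0), (x=1, y=1)
  Distance 2: (x=3, y=0), (x=2, y=1), (x=1, y=2)
  Distance 3: (x=4, y=0), (x=3, y=1), (x=0, y=2), (x=1, y=3)
  Distance 4: (x=5, y=0), (x=4, y=1), (x=3, y=2), (x=1, y=4)
  Distance 5: (x=6, y=0), (x=5, y=1), (x=4, y=2), (x=3, y=3), (x=1, y=5)
  Distance 6: (x=6, y=1), (x=5, y=2), (x=4, y=3), (x=3, y=4), (x=0, y=5), (x=2, y=5), (x=1, y=6)
  Distance 7: (x=7, y=1), (x=6, y=2), (x=5, y=3), (x=4, y=4), (x=3, y=5), (x=0, y=6)
  Distance 8: (x=8, y=1), (x=7, y=2), (x=5, y=4), (x=4, y=5), (x=0, y=7)
  Distance 9: (x=8, y=2), (x=7, y=3), (x=6, y=4), (x=5, y=5), (x=4, y=6), (x=0, y=8)  <- goal reached here
One shortest path (9 moves): (x=1, y=0) -> (x=2, y=0) -> (x=3, y=0) -> (x=4, y=0) -> (x=5, y=0) -> (x=6, y=0) -> (x=6, y=1) -> (x=7, y=1) -> (x=7, y=2) -> (x=7, y=3)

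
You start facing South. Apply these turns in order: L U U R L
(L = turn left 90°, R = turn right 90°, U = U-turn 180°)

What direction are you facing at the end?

Start: South
  L (left (90° counter-clockwise)) -> East
  U (U-turn (180°)) -> West
  U (U-turn (180°)) -> East
  R (right (90° clockwise)) -> South
  L (left (90° counter-clockwise)) -> East
Final: East

Answer: Final heading: East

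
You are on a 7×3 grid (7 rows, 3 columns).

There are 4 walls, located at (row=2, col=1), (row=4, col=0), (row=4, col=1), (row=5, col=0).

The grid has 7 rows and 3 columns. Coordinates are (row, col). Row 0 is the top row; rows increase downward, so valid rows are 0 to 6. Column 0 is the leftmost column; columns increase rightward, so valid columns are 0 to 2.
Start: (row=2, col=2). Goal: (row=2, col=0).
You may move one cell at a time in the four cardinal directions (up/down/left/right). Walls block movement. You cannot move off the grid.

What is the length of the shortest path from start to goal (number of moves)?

Answer: Shortest path length: 4

Derivation:
BFS from (row=2, col=2) until reaching (row=2, col=0):
  Distance 0: (row=2, col=2)
  Distance 1: (row=1, col=2), (row=3, col=2)
  Distance 2: (row=0, col=2), (row=1, col=1), (row=3, col=1), (row=4, col=2)
  Distance 3: (row=0, col=1), (row=1, col=0), (row=3, col=0), (row=5, col=2)
  Distance 4: (row=0, col=0), (row=2, col=0), (row=5, col=1), (row=6, col=2)  <- goal reached here
One shortest path (4 moves): (row=2, col=2) -> (row=1, col=2) -> (row=1, col=1) -> (row=1, col=0) -> (row=2, col=0)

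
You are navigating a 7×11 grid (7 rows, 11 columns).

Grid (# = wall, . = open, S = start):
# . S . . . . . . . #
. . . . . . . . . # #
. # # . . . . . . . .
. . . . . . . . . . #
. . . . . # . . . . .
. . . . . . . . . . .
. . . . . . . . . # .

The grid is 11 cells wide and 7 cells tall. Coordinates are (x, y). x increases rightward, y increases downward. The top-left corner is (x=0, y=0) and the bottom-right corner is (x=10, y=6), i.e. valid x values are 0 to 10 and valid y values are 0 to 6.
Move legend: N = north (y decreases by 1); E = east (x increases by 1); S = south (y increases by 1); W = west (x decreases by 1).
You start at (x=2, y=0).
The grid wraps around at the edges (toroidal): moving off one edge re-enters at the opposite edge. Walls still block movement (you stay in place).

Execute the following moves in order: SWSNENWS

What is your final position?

Answer: Final position: (x=1, y=0)

Derivation:
Start: (x=2, y=0)
  S (south): (x=2, y=0) -> (x=2, y=1)
  W (west): (x=2, y=1) -> (x=1, y=1)
  S (south): blocked, stay at (x=1, y=1)
  N (north): (x=1, y=1) -> (x=1, y=0)
  E (east): (x=1, y=0) -> (x=2, y=0)
  N (north): (x=2, y=0) -> (x=2, y=6)
  W (west): (x=2, y=6) -> (x=1, y=6)
  S (south): (x=1, y=6) -> (x=1, y=0)
Final: (x=1, y=0)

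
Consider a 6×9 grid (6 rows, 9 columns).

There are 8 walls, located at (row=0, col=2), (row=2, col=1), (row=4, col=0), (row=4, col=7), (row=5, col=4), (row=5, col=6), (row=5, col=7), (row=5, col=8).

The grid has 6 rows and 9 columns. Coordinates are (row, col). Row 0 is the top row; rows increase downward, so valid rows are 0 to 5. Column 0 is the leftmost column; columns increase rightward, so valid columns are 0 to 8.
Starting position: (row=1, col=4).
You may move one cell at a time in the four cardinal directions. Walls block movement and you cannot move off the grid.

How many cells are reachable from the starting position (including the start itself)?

BFS flood-fill from (row=1, col=4):
  Distance 0: (row=1, col=4)
  Distance 1: (row=0, col=4), (row=1, col=3), (row=1, col=5), (row=2, col=4)
  Distance 2: (row=0, col=3), (row=0, col=5), (row=1, col=2), (row=1, col=6), (row=2, col=3), (row=2, col=5), (row=3, col=4)
  Distance 3: (row=0, col=6), (row=1, col=1), (row=1, col=7), (row=2, col=2), (row=2, col=6), (row=3, col=3), (row=3, col=5), (row=4, col=4)
  Distance 4: (row=0, col=1), (row=0, col=7), (row=1, col=0), (row=1, col=8), (row=2, col=7), (row=3, col=2), (row=3, col=6), (row=4, col=3), (row=4, col=5)
  Distance 5: (row=0, col=0), (row=0, col=8), (row=2, col=0), (row=2, col=8), (row=3, col=1), (row=3, col=7), (row=4, col=2), (row=4, col=6), (row=5, col=3), (row=5, col=5)
  Distance 6: (row=3, col=0), (row=3, col=8), (row=4, col=1), (row=5, col=2)
  Distance 7: (row=4, col=8), (row=5, col=1)
  Distance 8: (row=5, col=0)
Total reachable: 46 (grid has 46 open cells total)

Answer: Reachable cells: 46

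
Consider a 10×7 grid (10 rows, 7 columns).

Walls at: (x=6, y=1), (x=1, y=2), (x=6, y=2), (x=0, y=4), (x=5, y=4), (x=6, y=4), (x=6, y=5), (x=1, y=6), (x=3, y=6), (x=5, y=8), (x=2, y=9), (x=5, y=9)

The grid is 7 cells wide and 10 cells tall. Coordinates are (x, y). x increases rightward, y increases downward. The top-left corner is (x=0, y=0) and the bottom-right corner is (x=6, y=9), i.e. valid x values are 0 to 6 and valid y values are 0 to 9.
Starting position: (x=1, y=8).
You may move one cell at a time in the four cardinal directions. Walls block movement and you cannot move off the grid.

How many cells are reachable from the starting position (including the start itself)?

Answer: Reachable cells: 58

Derivation:
BFS flood-fill from (x=1, y=8):
  Distance 0: (x=1, y=8)
  Distance 1: (x=1, y=7), (x=0, y=8), (x=2, y=8), (x=1, y=9)
  Distance 2: (x=0, y=7), (x=2, y=7), (x=3, y=8), (x=0, y=9)
  Distance 3: (x=0, y=6), (x=2, y=6), (x=3, y=7), (x=4, y=8), (x=3, y=9)
  Distance 4: (x=0, y=5), (x=2, y=5), (x=4, y=7), (x=4, y=9)
  Distance 5: (x=2, y=4), (x=1, y=5), (x=3, y=5), (x=4, y=6), (x=5, y=7)
  Distance 6: (x=2, y=3), (x=1, y=4), (x=3, y=4), (x=4, y=5), (x=5, y=6), (x=6, y=7)
  Distance 7: (x=2, y=2), (x=1, y=3), (x=3, y=3), (x=4, y=4), (x=5, y=5), (x=6, y=6), (x=6, y=8)
  Distance 8: (x=2, y=1), (x=3, y=2), (x=0, y=3), (x=4, y=3), (x=6, y=9)
  Distance 9: (x=2, y=0), (x=1, y=1), (x=3, y=1), (x=0, y=2), (x=4, y=2), (x=5, y=3)
  Distance 10: (x=1, y=0), (x=3, y=0), (x=0, y=1), (x=4, y=1), (x=5, y=2), (x=6, y=3)
  Distance 11: (x=0, y=0), (x=4, y=0), (x=5, y=1)
  Distance 12: (x=5, y=0)
  Distance 13: (x=6, y=0)
Total reachable: 58 (grid has 58 open cells total)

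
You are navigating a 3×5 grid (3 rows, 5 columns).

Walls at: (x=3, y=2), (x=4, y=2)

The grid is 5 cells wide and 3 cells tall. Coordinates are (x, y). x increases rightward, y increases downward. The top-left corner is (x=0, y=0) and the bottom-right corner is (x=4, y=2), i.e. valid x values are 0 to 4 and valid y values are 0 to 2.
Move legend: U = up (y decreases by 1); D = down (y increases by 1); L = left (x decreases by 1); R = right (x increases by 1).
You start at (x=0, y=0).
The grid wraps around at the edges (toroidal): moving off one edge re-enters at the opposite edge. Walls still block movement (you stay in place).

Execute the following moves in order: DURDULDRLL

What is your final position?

Answer: Final position: (x=4, y=1)

Derivation:
Start: (x=0, y=0)
  D (down): (x=0, y=0) -> (x=0, y=1)
  U (up): (x=0, y=1) -> (x=0, y=0)
  R (right): (x=0, y=0) -> (x=1, y=0)
  D (down): (x=1, y=0) -> (x=1, y=1)
  U (up): (x=1, y=1) -> (x=1, y=0)
  L (left): (x=1, y=0) -> (x=0, y=0)
  D (down): (x=0, y=0) -> (x=0, y=1)
  R (right): (x=0, y=1) -> (x=1, y=1)
  L (left): (x=1, y=1) -> (x=0, y=1)
  L (left): (x=0, y=1) -> (x=4, y=1)
Final: (x=4, y=1)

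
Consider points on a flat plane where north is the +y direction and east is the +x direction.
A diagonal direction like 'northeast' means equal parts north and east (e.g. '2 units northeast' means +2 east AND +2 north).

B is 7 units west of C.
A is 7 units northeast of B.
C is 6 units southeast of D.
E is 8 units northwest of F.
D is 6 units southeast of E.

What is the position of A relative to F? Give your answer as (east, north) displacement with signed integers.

Place F at the origin (east=0, north=0).
  E is 8 units northwest of F: delta (east=-8, north=+8); E at (east=-8, north=8).
  D is 6 units southeast of E: delta (east=+6, north=-6); D at (east=-2, north=2).
  C is 6 units southeast of D: delta (east=+6, north=-6); C at (east=4, north=-4).
  B is 7 units west of C: delta (east=-7, north=+0); B at (east=-3, north=-4).
  A is 7 units northeast of B: delta (east=+7, north=+7); A at (east=4, north=3).
Therefore A relative to F: (east=4, north=3).

Answer: A is at (east=4, north=3) relative to F.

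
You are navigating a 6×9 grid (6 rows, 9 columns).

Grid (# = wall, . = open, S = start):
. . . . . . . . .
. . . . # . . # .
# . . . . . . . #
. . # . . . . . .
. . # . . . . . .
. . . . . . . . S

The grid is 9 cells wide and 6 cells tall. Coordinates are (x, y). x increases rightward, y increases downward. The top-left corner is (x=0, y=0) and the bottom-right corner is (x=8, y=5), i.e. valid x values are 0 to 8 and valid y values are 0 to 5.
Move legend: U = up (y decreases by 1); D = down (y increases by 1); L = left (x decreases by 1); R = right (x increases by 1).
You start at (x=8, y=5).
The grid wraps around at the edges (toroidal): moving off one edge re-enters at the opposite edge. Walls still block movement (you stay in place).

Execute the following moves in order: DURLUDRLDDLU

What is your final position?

Answer: Final position: (x=8, y=0)

Derivation:
Start: (x=8, y=5)
  D (down): (x=8, y=5) -> (x=8, y=0)
  U (up): (x=8, y=0) -> (x=8, y=5)
  R (right): (x=8, y=5) -> (x=0, y=5)
  L (left): (x=0, y=5) -> (x=8, y=5)
  U (up): (x=8, y=5) -> (x=8, y=4)
  D (down): (x=8, y=4) -> (x=8, y=5)
  R (right): (x=8, y=5) -> (x=0, y=5)
  L (left): (x=0, y=5) -> (x=8, y=5)
  D (down): (x=8, y=5) -> (x=8, y=0)
  D (down): (x=8, y=0) -> (x=8, y=1)
  L (left): blocked, stay at (x=8, y=1)
  U (up): (x=8, y=1) -> (x=8, y=0)
Final: (x=8, y=0)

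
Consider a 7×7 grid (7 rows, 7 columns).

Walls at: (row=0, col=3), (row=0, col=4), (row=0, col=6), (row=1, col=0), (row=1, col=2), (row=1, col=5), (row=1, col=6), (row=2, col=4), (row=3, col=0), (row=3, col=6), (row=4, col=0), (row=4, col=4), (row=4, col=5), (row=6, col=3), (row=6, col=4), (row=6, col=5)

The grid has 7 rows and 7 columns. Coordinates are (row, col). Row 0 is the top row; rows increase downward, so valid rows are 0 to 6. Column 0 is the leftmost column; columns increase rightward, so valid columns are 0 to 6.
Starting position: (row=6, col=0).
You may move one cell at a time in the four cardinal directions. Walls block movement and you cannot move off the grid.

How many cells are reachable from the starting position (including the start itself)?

Answer: Reachable cells: 32

Derivation:
BFS flood-fill from (row=6, col=0):
  Distance 0: (row=6, col=0)
  Distance 1: (row=5, col=0), (row=6, col=1)
  Distance 2: (row=5, col=1), (row=6, col=2)
  Distance 3: (row=4, col=1), (row=5, col=2)
  Distance 4: (row=3, col=1), (row=4, col=2), (row=5, col=3)
  Distance 5: (row=2, col=1), (row=3, col=2), (row=4, col=3), (row=5, col=4)
  Distance 6: (row=1, col=1), (row=2, col=0), (row=2, col=2), (row=3, col=3), (row=5, col=5)
  Distance 7: (row=0, col=1), (row=2, col=3), (row=3, col=4), (row=5, col=6)
  Distance 8: (row=0, col=0), (row=0, col=2), (row=1, col=3), (row=3, col=5), (row=4, col=6), (row=6, col=6)
  Distance 9: (row=1, col=4), (row=2, col=5)
  Distance 10: (row=2, col=6)
Total reachable: 32 (grid has 33 open cells total)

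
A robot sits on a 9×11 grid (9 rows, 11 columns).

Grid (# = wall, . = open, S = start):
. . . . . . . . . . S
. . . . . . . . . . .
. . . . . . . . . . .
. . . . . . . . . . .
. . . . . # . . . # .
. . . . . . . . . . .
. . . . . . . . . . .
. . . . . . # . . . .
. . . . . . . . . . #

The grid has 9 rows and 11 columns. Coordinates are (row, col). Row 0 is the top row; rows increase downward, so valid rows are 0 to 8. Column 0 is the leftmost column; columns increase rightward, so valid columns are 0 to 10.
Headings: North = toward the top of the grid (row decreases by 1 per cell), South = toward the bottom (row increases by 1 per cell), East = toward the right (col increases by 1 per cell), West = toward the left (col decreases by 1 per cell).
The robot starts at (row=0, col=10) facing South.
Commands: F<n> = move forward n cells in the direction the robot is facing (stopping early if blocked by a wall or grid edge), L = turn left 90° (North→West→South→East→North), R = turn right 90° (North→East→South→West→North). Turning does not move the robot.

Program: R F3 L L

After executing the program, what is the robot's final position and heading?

Answer: Final position: (row=0, col=7), facing East

Derivation:
Start: (row=0, col=10), facing South
  R: turn right, now facing West
  F3: move forward 3, now at (row=0, col=7)
  L: turn left, now facing South
  L: turn left, now facing East
Final: (row=0, col=7), facing East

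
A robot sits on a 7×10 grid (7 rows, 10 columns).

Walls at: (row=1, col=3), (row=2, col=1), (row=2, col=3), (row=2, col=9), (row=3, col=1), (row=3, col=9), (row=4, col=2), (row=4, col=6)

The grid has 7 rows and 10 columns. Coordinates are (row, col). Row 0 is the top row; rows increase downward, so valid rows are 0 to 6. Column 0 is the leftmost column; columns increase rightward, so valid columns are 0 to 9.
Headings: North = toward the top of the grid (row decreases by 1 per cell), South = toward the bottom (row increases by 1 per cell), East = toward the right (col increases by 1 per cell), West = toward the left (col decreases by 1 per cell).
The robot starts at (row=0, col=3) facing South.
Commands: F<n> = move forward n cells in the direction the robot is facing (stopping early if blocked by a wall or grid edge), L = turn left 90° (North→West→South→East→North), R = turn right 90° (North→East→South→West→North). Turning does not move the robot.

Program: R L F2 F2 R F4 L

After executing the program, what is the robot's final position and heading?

Start: (row=0, col=3), facing South
  R: turn right, now facing West
  L: turn left, now facing South
  F2: move forward 0/2 (blocked), now at (row=0, col=3)
  F2: move forward 0/2 (blocked), now at (row=0, col=3)
  R: turn right, now facing West
  F4: move forward 3/4 (blocked), now at (row=0, col=0)
  L: turn left, now facing South
Final: (row=0, col=0), facing South

Answer: Final position: (row=0, col=0), facing South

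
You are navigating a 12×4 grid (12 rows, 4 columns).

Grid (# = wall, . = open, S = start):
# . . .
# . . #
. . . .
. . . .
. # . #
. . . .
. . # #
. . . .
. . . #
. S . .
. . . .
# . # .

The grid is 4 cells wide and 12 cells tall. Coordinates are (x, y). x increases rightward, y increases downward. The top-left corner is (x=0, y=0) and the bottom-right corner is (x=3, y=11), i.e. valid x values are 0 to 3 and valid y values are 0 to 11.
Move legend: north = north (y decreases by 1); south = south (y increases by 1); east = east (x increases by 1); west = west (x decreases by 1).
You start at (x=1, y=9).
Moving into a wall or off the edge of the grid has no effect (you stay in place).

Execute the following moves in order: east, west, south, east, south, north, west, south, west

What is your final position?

Start: (x=1, y=9)
  east (east): (x=1, y=9) -> (x=2, y=9)
  west (west): (x=2, y=9) -> (x=1, y=9)
  south (south): (x=1, y=9) -> (x=1, y=10)
  east (east): (x=1, y=10) -> (x=2, y=10)
  south (south): blocked, stay at (x=2, y=10)
  north (north): (x=2, y=10) -> (x=2, y=9)
  west (west): (x=2, y=9) -> (x=1, y=9)
  south (south): (x=1, y=9) -> (x=1, y=10)
  west (west): (x=1, y=10) -> (x=0, y=10)
Final: (x=0, y=10)

Answer: Final position: (x=0, y=10)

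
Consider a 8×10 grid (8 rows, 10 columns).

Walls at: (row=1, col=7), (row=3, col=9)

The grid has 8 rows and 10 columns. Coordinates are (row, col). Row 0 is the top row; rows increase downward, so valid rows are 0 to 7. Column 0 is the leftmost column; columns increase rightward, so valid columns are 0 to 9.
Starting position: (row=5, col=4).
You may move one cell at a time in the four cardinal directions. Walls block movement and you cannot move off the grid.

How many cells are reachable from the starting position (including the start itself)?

Answer: Reachable cells: 78

Derivation:
BFS flood-fill from (row=5, col=4):
  Distance 0: (row=5, col=4)
  Distance 1: (row=4, col=4), (row=5, col=3), (row=5, col=5), (row=6, col=4)
  Distance 2: (row=3, col=4), (row=4, col=3), (row=4, col=5), (row=5, col=2), (row=5, col=6), (row=6, col=3), (row=6, col=5), (row=7, col=4)
  Distance 3: (row=2, col=4), (row=3, col=3), (row=3, col=5), (row=4, col=2), (row=4, col=6), (row=5, col=1), (row=5, col=7), (row=6, col=2), (row=6, col=6), (row=7, col=3), (row=7, col=5)
  Distance 4: (row=1, col=4), (row=2, col=3), (row=2, col=5), (row=3, col=2), (row=3, col=6), (row=4, col=1), (row=4, col=7), (row=5, col=0), (row=5, col=8), (row=6, col=1), (row=6, col=7), (row=7, col=2), (row=7, col=6)
  Distance 5: (row=0, col=4), (row=1, col=3), (row=1, col=5), (row=2, col=2), (row=2, col=6), (row=3, col=1), (row=3, col=7), (row=4, col=0), (row=4, col=8), (row=5, col=9), (row=6, col=0), (row=6, col=8), (row=7, col=1), (row=7, col=7)
  Distance 6: (row=0, col=3), (row=0, col=5), (row=1, col=2), (row=1, col=6), (row=2, col=1), (row=2, col=7), (row=3, col=0), (row=3, col=8), (row=4, col=9), (row=6, col=9), (row=7, col=0), (row=7, col=8)
  Distance 7: (row=0, col=2), (row=0, col=6), (row=1, col=1), (row=2, col=0), (row=2, col=8), (row=7, col=9)
  Distance 8: (row=0, col=1), (row=0, col=7), (row=1, col=0), (row=1, col=8), (row=2, col=9)
  Distance 9: (row=0, col=0), (row=0, col=8), (row=1, col=9)
  Distance 10: (row=0, col=9)
Total reachable: 78 (grid has 78 open cells total)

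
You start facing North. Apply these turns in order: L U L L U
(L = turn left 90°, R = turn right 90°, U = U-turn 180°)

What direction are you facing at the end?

Start: North
  L (left (90° counter-clockwise)) -> West
  U (U-turn (180°)) -> East
  L (left (90° counter-clockwise)) -> North
  L (left (90° counter-clockwise)) -> West
  U (U-turn (180°)) -> East
Final: East

Answer: Final heading: East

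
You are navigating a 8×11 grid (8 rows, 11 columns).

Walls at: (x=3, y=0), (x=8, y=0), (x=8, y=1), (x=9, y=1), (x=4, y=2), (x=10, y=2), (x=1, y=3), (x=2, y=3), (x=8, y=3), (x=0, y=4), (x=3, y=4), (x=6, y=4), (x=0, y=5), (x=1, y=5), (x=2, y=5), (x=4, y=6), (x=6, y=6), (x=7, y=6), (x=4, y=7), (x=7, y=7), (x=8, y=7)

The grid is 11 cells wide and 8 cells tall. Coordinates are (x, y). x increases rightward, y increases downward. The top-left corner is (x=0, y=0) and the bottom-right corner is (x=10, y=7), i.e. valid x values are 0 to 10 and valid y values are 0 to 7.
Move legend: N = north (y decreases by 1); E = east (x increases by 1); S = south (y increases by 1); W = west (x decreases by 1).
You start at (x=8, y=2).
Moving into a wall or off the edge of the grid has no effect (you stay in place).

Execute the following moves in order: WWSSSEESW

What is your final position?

Answer: Final position: (x=7, y=4)

Derivation:
Start: (x=8, y=2)
  W (west): (x=8, y=2) -> (x=7, y=2)
  W (west): (x=7, y=2) -> (x=6, y=2)
  S (south): (x=6, y=2) -> (x=6, y=3)
  S (south): blocked, stay at (x=6, y=3)
  S (south): blocked, stay at (x=6, y=3)
  E (east): (x=6, y=3) -> (x=7, y=3)
  E (east): blocked, stay at (x=7, y=3)
  S (south): (x=7, y=3) -> (x=7, y=4)
  W (west): blocked, stay at (x=7, y=4)
Final: (x=7, y=4)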